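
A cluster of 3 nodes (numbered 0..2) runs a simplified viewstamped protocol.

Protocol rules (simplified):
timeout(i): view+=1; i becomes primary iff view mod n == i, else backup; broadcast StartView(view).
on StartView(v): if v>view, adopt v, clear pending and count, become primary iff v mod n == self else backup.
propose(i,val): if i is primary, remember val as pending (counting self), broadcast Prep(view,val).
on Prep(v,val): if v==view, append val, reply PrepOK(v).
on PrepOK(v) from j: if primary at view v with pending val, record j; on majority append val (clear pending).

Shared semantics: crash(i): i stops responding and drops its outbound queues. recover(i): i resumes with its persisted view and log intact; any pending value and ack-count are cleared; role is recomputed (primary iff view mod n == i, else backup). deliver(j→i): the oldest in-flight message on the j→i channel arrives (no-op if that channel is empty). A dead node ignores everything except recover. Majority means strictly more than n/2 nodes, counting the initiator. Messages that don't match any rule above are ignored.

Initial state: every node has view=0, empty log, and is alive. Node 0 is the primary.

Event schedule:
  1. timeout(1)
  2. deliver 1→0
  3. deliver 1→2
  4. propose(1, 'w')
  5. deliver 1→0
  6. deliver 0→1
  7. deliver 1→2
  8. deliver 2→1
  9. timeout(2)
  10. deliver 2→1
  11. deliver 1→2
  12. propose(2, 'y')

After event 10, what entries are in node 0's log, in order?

step 1 timeout(1): 1={prim,v=1,log=-}
step 2 deliver 1→0: 0={back,v=1,log=-}
step 3 deliver 1→2: 2={back,v=1,log=-}
step 4 propose(1,'w'): —
step 5 deliver 1→0: 0={back,v=1,log=w}
step 6 deliver 0→1: 1={prim,v=1,log=w}
step 7 deliver 1→2: 2={back,v=1,log=w}
step 8 deliver 2→1: —
step 9 timeout(2): 2={prim,v=2,log=w}
step 10 deliver 2→1: 1={back,v=2,log=w}

w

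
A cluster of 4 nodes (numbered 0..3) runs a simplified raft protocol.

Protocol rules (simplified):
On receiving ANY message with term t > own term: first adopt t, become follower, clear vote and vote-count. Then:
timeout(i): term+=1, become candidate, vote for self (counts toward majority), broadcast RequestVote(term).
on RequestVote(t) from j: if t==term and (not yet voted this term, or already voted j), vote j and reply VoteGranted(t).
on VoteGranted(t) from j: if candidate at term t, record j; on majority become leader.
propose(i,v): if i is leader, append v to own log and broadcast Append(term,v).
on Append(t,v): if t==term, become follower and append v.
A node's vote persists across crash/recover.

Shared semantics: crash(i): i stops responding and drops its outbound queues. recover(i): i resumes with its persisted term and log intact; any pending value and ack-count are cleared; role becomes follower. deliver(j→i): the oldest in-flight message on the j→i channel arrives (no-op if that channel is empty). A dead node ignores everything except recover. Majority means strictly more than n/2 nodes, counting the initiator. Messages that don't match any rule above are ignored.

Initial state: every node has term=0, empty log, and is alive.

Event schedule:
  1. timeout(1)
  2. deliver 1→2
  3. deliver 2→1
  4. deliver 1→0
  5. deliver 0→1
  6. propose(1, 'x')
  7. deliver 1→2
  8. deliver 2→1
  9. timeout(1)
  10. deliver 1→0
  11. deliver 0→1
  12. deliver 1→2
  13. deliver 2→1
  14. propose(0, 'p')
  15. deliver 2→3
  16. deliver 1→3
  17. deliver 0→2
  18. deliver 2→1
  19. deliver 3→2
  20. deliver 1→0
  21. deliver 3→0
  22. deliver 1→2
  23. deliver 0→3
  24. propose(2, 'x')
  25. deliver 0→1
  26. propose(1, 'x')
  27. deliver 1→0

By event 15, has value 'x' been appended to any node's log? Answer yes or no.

yes

after 1 — timeout(1): n1:cand/t1/[-]
after 2 — deliver 1→2: n2:foll/t1/[-]
after 3 — deliver 2→1: ·
after 4 — deliver 1→0: n0:foll/t1/[-]
after 5 — deliver 0→1: n1:lead/t1/[-]
after 6 — propose(1,'x'): n1:lead/t1/[x]
after 7 — deliver 1→2: n2:foll/t1/[x]
after 8 — deliver 2→1: ·
after 9 — timeout(1): n1:cand/t2/[x]
after 10 — deliver 1→0: n0:foll/t1/[x]
after 11 — deliver 0→1: ·
after 12 — deliver 1→2: n2:foll/t2/[x]
after 13 — deliver 2→1: ·
after 14 — propose(0,'p'): ·
after 15 — deliver 2→3: ·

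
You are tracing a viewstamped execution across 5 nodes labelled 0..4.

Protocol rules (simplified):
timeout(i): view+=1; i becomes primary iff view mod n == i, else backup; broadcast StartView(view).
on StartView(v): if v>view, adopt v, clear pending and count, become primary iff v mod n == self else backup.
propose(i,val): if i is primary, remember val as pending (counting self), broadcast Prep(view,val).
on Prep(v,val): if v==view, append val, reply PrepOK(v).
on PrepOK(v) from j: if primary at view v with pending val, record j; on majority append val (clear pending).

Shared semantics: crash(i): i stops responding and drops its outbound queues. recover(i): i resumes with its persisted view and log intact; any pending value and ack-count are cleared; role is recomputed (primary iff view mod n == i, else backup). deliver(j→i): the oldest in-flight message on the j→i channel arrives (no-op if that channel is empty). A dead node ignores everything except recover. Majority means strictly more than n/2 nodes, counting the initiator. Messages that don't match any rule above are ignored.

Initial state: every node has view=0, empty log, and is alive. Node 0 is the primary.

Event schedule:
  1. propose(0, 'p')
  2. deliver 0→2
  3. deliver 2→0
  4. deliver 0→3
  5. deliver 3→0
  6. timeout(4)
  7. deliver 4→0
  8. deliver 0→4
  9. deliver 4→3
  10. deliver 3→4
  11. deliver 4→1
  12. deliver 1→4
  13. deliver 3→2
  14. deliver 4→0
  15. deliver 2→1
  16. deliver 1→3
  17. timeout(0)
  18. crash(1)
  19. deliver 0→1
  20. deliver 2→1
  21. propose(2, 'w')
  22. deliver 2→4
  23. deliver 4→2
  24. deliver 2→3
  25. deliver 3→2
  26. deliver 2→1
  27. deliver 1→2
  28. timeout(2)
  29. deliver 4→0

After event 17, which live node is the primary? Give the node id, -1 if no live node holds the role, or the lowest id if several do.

after 1 — propose(0,'p'): ·
after 2 — deliver 0→2: n2:back/v0/[p]
after 3 — deliver 2→0: ·
after 4 — deliver 0→3: n3:back/v0/[p]
after 5 — deliver 3→0: n0:prim/v0/[p]
after 6 — timeout(4): n4:back/v1/[-]
after 7 — deliver 4→0: n0:back/v1/[p]
after 8 — deliver 0→4: ·
after 9 — deliver 4→3: n3:back/v1/[p]
after 10 — deliver 3→4: ·
after 11 — deliver 4→1: n1:prim/v1/[-]
after 12 — deliver 1→4: ·
after 13 — deliver 3→2: ·
after 14 — deliver 4→0: ·
after 15 — deliver 2→1: ·
after 16 — deliver 1→3: ·
after 17 — timeout(0): n0:back/v2/[p]

1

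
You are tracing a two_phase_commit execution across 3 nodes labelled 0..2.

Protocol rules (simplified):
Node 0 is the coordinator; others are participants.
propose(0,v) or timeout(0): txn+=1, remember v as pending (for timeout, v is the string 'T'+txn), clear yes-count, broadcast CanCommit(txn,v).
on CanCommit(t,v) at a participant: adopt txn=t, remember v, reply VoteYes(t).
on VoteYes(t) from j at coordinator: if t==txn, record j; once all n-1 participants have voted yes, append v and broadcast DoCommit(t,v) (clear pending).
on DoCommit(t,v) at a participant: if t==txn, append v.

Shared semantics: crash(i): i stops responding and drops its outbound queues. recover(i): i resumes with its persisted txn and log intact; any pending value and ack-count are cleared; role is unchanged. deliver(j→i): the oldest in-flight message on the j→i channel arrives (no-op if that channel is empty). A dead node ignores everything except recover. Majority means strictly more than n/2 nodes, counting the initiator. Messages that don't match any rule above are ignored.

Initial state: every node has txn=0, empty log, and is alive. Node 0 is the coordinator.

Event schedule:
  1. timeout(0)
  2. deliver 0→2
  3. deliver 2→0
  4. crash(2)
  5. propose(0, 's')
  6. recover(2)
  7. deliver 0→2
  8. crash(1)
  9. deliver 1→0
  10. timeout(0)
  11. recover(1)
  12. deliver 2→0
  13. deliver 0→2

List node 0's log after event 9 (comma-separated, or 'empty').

e1 timeout(0): 0[coor,t=1,-]
e2 deliver 0→2: 2[part,t=1,-]
e3 deliver 2→0: ·
e4 crash(2): 2[✗part,t=1,-]
e5 propose(0,'s'): 0[coor,t=2,-]
e6 recover(2): 2[part,t=1,-]
e7 deliver 0→2: 2[part,t=2,-]
e8 crash(1): 1[✗part,t=0,-]
e9 deliver 1→0: ·

empty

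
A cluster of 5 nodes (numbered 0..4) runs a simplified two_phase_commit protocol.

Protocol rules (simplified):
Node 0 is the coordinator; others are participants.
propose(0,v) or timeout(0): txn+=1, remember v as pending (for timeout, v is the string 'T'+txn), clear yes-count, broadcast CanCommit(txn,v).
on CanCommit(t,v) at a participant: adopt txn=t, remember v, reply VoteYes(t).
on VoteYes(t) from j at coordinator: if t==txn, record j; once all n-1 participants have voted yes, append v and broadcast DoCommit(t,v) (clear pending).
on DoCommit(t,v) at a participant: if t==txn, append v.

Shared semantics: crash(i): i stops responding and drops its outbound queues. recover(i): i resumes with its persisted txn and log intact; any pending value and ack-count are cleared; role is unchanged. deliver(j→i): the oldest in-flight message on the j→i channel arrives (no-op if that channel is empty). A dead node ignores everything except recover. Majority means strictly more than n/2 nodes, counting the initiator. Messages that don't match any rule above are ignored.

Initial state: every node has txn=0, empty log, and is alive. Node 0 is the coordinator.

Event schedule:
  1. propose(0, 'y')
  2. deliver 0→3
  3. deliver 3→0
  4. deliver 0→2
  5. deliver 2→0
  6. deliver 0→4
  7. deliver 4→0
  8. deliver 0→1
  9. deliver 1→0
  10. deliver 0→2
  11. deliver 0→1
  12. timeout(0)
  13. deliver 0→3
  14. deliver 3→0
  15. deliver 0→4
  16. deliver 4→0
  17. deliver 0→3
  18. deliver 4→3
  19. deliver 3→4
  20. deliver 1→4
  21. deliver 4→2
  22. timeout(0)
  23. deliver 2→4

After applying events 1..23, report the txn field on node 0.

3

e1 propose(0,'y'): 0[coor,t=1,-]
e2 deliver 0→3: 3[part,t=1,-]
e3 deliver 3→0: ·
e4 deliver 0→2: 2[part,t=1,-]
e5 deliver 2→0: ·
e6 deliver 0→4: 4[part,t=1,-]
e7 deliver 4→0: ·
e8 deliver 0→1: 1[part,t=1,-]
e9 deliver 1→0: 0[coor,t=1,y]
e10 deliver 0→2: 2[part,t=1,y]
e11 deliver 0→1: 1[part,t=1,y]
e12 timeout(0): 0[coor,t=2,y]
e13 deliver 0→3: 3[part,t=1,y]
e14 deliver 3→0: ·
e15 deliver 0→4: 4[part,t=1,y]
e16 deliver 4→0: ·
e17 deliver 0→3: 3[part,t=2,y]
e18 deliver 4→3: ·
e19 deliver 3→4: ·
e20 deliver 1→4: ·
e21 deliver 4→2: ·
e22 timeout(0): 0[coor,t=3,y]
e23 deliver 2→4: ·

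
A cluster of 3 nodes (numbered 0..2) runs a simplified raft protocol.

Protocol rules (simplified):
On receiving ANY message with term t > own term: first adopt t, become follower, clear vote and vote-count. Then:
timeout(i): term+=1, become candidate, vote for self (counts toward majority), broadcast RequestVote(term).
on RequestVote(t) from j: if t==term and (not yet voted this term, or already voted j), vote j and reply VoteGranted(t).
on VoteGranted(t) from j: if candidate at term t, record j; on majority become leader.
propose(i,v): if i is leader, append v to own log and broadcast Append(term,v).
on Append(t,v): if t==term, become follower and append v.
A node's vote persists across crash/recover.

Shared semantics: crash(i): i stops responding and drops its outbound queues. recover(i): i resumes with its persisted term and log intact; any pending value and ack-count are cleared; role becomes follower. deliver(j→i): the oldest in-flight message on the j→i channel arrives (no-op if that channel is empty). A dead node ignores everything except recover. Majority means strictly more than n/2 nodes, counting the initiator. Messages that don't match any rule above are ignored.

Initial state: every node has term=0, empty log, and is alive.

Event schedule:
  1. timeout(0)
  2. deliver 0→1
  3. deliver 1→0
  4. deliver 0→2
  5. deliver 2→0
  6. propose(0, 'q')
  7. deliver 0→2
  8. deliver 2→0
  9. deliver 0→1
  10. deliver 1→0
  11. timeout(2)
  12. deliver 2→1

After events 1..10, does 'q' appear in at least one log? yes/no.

yes

step 1 timeout(0): 0={cand,t=1,log=-}
step 2 deliver 0→1: 1={foll,t=1,log=-}
step 3 deliver 1→0: 0={lead,t=1,log=-}
step 4 deliver 0→2: 2={foll,t=1,log=-}
step 5 deliver 2→0: —
step 6 propose(0,'q'): 0={lead,t=1,log=q}
step 7 deliver 0→2: 2={foll,t=1,log=q}
step 8 deliver 2→0: —
step 9 deliver 0→1: 1={foll,t=1,log=q}
step 10 deliver 1→0: —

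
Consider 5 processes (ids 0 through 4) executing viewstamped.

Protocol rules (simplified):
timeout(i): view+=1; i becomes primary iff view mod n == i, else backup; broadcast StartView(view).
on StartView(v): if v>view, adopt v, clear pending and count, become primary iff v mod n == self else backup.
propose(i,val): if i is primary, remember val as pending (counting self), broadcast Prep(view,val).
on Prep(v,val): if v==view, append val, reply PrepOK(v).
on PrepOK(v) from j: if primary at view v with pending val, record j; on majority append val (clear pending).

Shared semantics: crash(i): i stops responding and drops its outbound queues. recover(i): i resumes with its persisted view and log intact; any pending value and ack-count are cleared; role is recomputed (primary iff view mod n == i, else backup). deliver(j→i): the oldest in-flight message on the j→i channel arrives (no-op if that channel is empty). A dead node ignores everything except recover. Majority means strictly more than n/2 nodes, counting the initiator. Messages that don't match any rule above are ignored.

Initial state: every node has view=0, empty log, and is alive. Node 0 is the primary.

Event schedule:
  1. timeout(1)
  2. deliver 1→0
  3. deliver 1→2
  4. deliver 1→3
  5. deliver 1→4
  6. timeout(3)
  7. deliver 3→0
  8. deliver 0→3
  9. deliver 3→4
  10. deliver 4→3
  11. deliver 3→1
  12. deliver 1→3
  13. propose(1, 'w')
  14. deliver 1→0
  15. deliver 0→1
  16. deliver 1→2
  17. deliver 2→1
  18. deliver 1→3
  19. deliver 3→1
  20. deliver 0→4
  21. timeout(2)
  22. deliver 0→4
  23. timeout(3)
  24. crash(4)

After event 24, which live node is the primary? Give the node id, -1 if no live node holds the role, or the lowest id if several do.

2

1. timeout(1):  <1:prim v1 ->
2. deliver 1→0:  <0:back v1 ->
3. deliver 1→2:  <2:back v1 ->
4. deliver 1→3:  <3:back v1 ->
5. deliver 1→4:  <4:back v1 ->
6. timeout(3):  <3:back v2 ->
7. deliver 3→0:  <0:back v2 ->
8. deliver 0→3:  nop
9. deliver 3→4:  <4:back v2 ->
10. deliver 4→3:  nop
11. deliver 3→1:  <1:back v2 ->
12. deliver 1→3:  nop
13. propose(1,'w'):  nop
14. deliver 1→0:  nop
15. deliver 0→1:  nop
16. deliver 1→2:  nop
17. deliver 2→1:  nop
18. deliver 1→3:  nop
19. deliver 3→1:  nop
20. deliver 0→4:  nop
21. timeout(2):  <2:prim v2 ->
22. deliver 0→4:  nop
23. timeout(3):  <3:prim v3 ->
24. crash(4):  <4:✗back v2 ->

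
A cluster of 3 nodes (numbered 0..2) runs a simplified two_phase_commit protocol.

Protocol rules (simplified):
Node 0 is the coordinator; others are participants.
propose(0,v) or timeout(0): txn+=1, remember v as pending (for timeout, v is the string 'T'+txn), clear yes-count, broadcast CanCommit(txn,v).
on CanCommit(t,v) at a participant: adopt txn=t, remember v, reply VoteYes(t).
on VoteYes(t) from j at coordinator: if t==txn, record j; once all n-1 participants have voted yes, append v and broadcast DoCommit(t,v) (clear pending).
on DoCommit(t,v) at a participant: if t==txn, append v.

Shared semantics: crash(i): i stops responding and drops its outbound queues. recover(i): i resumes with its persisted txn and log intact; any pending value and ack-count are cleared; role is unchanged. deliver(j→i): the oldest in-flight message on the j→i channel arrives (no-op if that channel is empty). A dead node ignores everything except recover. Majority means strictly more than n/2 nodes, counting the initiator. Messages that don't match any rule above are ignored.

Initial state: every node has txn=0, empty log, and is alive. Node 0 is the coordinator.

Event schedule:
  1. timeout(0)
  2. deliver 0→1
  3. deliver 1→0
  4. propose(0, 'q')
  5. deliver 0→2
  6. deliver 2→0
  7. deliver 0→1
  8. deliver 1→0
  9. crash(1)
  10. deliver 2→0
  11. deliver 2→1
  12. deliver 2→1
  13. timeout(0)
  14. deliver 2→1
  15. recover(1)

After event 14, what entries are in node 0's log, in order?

empty

1. timeout(0):  <0:coor t1 ->
2. deliver 0→1:  <1:part t1 ->
3. deliver 1→0:  nop
4. propose(0,'q'):  <0:coor t2 ->
5. deliver 0→2:  <2:part t1 ->
6. deliver 2→0:  nop
7. deliver 0→1:  <1:part t2 ->
8. deliver 1→0:  nop
9. crash(1):  <1:✗part t2 ->
10. deliver 2→0:  nop
11. deliver 2→1:  nop
12. deliver 2→1:  nop
13. timeout(0):  <0:coor t3 ->
14. deliver 2→1:  nop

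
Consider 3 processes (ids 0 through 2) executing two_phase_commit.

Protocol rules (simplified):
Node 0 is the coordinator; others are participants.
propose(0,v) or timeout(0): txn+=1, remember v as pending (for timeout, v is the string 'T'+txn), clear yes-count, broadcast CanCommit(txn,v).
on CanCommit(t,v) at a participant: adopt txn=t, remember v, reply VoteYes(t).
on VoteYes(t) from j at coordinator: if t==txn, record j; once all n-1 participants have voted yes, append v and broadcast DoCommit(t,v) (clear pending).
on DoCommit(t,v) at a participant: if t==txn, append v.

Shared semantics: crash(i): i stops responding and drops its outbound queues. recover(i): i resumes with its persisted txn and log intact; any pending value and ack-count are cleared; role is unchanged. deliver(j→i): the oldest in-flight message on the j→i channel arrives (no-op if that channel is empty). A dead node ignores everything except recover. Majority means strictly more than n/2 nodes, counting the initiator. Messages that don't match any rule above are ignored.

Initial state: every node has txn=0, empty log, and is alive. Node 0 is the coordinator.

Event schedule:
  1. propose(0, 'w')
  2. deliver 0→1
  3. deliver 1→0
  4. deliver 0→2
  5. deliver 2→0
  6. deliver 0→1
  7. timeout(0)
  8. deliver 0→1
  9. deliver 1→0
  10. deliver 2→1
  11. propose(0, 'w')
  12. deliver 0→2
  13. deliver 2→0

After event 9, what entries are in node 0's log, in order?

[1] propose(0,'w') → N0(coor t1 [-])
[2] deliver 0→1 → N1(part t1 [-])
[3] deliver 1→0 → ∅
[4] deliver 0→2 → N2(part t1 [-])
[5] deliver 2→0 → N0(coor t1 [w])
[6] deliver 0→1 → N1(part t1 [w])
[7] timeout(0) → N0(coor t2 [w])
[8] deliver 0→1 → N1(part t2 [w])
[9] deliver 1→0 → ∅

w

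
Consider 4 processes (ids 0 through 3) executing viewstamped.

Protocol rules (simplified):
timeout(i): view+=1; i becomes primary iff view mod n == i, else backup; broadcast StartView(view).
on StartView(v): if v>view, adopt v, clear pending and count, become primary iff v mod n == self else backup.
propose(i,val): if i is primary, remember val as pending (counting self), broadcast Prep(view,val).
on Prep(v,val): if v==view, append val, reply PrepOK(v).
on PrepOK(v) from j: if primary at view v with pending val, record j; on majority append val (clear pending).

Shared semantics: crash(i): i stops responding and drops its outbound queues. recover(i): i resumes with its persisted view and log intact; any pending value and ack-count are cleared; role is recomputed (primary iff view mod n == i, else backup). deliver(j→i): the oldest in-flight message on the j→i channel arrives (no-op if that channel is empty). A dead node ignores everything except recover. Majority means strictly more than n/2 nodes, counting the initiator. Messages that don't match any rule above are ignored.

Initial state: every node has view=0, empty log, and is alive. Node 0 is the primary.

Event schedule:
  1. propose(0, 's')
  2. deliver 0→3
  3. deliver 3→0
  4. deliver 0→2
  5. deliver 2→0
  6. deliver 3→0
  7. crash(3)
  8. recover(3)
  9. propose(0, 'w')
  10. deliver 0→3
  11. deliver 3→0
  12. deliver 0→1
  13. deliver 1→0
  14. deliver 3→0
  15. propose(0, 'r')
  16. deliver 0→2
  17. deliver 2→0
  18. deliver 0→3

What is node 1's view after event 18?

0

after 1 — propose(0,'s'): ·
after 2 — deliver 0→3: n3:back/v0/[s]
after 3 — deliver 3→0: ·
after 4 — deliver 0→2: n2:back/v0/[s]
after 5 — deliver 2→0: n0:prim/v0/[s]
after 6 — deliver 3→0: ·
after 7 — crash(3): n3:✗back/v0/[s]
after 8 — recover(3): n3:back/v0/[s]
after 9 — propose(0,'w'): ·
after 10 — deliver 0→3: n3:back/v0/[s,w]
after 11 — deliver 3→0: ·
after 12 — deliver 0→1: n1:back/v0/[s]
after 13 — deliver 1→0: n0:prim/v0/[s,w]
after 14 — deliver 3→0: ·
after 15 — propose(0,'r'): ·
after 16 — deliver 0→2: n2:back/v0/[s,w]
after 17 — deliver 2→0: ·
after 18 — deliver 0→3: n3:back/v0/[s,w,r]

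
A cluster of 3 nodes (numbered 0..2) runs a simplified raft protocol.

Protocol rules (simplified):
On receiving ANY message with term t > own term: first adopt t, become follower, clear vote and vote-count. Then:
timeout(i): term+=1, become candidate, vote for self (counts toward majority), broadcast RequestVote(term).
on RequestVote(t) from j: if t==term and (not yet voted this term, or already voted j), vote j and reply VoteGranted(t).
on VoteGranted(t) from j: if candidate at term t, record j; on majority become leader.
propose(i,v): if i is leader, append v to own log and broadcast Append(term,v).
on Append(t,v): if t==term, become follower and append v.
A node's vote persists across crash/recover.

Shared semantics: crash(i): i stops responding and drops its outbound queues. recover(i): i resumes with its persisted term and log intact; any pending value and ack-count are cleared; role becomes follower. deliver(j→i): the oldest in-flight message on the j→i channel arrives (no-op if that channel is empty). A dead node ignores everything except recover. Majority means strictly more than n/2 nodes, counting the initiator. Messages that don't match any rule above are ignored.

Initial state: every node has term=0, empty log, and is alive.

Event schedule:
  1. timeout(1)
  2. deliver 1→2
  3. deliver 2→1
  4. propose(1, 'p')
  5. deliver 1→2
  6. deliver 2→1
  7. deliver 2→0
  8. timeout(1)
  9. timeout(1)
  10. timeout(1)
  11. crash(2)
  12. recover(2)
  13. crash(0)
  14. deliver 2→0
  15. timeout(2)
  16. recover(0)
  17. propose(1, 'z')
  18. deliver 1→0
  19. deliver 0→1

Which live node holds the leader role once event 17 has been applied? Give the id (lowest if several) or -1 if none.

-1

1. timeout(1):  <1:cand t1 ->
2. deliver 1→2:  <2:foll t1 ->
3. deliver 2→1:  <1:lead t1 ->
4. propose(1,'p'):  <1:lead t1 p>
5. deliver 1→2:  <2:foll t1 p>
6. deliver 2→1:  nop
7. deliver 2→0:  nop
8. timeout(1):  <1:cand t2 p>
9. timeout(1):  <1:cand t3 p>
10. timeout(1):  <1:cand t4 p>
11. crash(2):  <2:✗foll t1 p>
12. recover(2):  <2:foll t1 p>
13. crash(0):  <0:✗foll t0 ->
14. deliver 2→0:  nop
15. timeout(2):  <2:cand t2 p>
16. recover(0):  <0:foll t0 ->
17. propose(1,'z'):  nop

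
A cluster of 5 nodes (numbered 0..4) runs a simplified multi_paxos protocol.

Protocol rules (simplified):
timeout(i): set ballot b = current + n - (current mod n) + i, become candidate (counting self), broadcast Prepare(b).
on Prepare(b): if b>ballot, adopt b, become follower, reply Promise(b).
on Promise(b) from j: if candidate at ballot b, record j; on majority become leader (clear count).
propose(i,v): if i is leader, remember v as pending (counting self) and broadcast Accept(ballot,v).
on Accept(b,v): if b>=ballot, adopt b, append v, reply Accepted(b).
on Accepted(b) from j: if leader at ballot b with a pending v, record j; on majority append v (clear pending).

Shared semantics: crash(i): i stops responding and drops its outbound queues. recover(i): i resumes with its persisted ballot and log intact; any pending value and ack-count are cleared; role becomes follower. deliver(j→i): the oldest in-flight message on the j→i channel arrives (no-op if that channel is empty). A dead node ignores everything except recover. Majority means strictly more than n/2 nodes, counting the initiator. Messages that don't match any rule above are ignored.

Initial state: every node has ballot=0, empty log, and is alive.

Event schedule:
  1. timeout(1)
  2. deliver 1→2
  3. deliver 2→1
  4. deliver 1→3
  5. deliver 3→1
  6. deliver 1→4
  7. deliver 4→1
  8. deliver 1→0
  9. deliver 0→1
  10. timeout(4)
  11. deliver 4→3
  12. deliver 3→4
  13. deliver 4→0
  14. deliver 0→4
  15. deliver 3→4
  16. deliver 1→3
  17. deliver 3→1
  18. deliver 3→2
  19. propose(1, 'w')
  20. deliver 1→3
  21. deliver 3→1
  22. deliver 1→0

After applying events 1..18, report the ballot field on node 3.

step 1 timeout(1): 1={cand,b=6,log=-}
step 2 deliver 1→2: 2={foll,b=6,log=-}
step 3 deliver 2→1: —
step 4 deliver 1→3: 3={foll,b=6,log=-}
step 5 deliver 3→1: 1={lead,b=6,log=-}
step 6 deliver 1→4: 4={foll,b=6,log=-}
step 7 deliver 4→1: —
step 8 deliver 1→0: 0={foll,b=6,log=-}
step 9 deliver 0→1: —
step 10 timeout(4): 4={cand,b=14,log=-}
step 11 deliver 4→3: 3={foll,b=14,log=-}
step 12 deliver 3→4: —
step 13 deliver 4→0: 0={foll,b=14,log=-}
step 14 deliver 0→4: 4={lead,b=14,log=-}
step 15 deliver 3→4: —
step 16 deliver 1→3: —
step 17 deliver 3→1: —
step 18 deliver 3→2: —

14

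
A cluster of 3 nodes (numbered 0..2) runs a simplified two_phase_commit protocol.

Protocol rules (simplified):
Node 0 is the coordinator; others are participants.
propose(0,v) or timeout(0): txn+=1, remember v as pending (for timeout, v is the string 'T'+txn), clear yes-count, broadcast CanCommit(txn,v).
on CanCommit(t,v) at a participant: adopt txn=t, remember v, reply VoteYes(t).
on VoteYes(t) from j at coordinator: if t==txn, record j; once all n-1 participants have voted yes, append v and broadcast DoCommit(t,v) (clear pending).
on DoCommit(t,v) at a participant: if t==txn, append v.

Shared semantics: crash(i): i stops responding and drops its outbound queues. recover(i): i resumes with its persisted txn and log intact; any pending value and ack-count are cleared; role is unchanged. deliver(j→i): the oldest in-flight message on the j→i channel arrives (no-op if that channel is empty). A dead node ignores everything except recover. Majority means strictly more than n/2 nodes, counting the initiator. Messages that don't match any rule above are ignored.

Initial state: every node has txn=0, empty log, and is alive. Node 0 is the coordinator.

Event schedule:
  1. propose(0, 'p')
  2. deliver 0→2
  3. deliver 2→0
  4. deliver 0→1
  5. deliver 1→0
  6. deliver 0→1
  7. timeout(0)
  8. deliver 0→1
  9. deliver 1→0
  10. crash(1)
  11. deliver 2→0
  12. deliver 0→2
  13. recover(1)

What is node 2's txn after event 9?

1

after 1 — propose(0,'p'): n0:coor/t1/[-]
after 2 — deliver 0→2: n2:part/t1/[-]
after 3 — deliver 2→0: ·
after 4 — deliver 0→1: n1:part/t1/[-]
after 5 — deliver 1→0: n0:coor/t1/[p]
after 6 — deliver 0→1: n1:part/t1/[p]
after 7 — timeout(0): n0:coor/t2/[p]
after 8 — deliver 0→1: n1:part/t2/[p]
after 9 — deliver 1→0: ·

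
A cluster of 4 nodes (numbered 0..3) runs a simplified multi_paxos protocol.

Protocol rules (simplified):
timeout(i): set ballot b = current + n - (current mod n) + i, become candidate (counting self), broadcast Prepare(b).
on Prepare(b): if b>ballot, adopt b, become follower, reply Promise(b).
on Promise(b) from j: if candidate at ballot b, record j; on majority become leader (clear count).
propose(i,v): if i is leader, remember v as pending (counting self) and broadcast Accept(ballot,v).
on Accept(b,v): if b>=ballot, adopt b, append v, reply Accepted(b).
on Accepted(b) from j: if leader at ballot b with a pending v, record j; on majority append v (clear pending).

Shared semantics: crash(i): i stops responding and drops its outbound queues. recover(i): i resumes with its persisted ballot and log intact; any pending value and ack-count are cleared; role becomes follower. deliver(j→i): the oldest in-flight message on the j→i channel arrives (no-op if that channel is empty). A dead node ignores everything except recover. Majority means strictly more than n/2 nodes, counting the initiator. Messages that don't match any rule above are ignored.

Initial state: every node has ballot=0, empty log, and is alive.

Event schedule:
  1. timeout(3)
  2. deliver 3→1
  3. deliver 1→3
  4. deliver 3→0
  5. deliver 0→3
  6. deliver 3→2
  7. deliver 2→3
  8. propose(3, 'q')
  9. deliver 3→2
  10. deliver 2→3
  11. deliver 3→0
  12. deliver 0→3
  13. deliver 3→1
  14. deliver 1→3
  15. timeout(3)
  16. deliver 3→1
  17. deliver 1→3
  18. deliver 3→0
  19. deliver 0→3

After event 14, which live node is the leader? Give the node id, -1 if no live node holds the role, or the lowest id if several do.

3

after 1 — timeout(3): n3:cand/b7/[-]
after 2 — deliver 3→1: n1:foll/b7/[-]
after 3 — deliver 1→3: ·
after 4 — deliver 3→0: n0:foll/b7/[-]
after 5 — deliver 0→3: n3:lead/b7/[-]
after 6 — deliver 3→2: n2:foll/b7/[-]
after 7 — deliver 2→3: ·
after 8 — propose(3,'q'): ·
after 9 — deliver 3→2: n2:foll/b7/[q]
after 10 — deliver 2→3: ·
after 11 — deliver 3→0: n0:foll/b7/[q]
after 12 — deliver 0→3: n3:lead/b7/[q]
after 13 — deliver 3→1: n1:foll/b7/[q]
after 14 — deliver 1→3: ·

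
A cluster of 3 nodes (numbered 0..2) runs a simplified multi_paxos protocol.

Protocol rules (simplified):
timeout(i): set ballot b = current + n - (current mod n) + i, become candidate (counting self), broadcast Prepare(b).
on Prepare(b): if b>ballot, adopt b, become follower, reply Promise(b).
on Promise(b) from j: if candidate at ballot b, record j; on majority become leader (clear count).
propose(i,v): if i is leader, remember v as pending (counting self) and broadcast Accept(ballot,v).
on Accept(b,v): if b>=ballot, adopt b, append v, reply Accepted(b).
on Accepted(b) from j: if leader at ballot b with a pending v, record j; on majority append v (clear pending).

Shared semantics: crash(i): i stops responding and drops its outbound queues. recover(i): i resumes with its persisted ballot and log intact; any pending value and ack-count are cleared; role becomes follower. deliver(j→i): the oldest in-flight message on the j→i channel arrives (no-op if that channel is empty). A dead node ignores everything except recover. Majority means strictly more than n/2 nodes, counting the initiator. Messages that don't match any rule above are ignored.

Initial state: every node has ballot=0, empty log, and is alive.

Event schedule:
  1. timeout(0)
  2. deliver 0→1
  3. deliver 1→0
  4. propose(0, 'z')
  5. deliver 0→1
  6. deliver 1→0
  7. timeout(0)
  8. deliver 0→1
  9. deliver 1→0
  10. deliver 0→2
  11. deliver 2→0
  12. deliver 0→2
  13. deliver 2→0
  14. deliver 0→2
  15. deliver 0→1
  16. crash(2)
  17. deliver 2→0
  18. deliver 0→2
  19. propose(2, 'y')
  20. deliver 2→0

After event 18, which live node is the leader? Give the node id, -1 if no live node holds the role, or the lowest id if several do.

0

step 1 timeout(0): 0={cand,b=3,log=-}
step 2 deliver 0→1: 1={foll,b=3,log=-}
step 3 deliver 1→0: 0={lead,b=3,log=-}
step 4 propose(0,'z'): —
step 5 deliver 0→1: 1={foll,b=3,log=z}
step 6 deliver 1→0: 0={lead,b=3,log=z}
step 7 timeout(0): 0={cand,b=6,log=z}
step 8 deliver 0→1: 1={foll,b=6,log=z}
step 9 deliver 1→0: 0={lead,b=6,log=z}
step 10 deliver 0→2: 2={foll,b=3,log=-}
step 11 deliver 2→0: —
step 12 deliver 0→2: 2={foll,b=3,log=z}
step 13 deliver 2→0: —
step 14 deliver 0→2: 2={foll,b=6,log=z}
step 15 deliver 0→1: —
step 16 crash(2): 2={✗foll,b=6,log=z}
step 17 deliver 2→0: —
step 18 deliver 0→2: —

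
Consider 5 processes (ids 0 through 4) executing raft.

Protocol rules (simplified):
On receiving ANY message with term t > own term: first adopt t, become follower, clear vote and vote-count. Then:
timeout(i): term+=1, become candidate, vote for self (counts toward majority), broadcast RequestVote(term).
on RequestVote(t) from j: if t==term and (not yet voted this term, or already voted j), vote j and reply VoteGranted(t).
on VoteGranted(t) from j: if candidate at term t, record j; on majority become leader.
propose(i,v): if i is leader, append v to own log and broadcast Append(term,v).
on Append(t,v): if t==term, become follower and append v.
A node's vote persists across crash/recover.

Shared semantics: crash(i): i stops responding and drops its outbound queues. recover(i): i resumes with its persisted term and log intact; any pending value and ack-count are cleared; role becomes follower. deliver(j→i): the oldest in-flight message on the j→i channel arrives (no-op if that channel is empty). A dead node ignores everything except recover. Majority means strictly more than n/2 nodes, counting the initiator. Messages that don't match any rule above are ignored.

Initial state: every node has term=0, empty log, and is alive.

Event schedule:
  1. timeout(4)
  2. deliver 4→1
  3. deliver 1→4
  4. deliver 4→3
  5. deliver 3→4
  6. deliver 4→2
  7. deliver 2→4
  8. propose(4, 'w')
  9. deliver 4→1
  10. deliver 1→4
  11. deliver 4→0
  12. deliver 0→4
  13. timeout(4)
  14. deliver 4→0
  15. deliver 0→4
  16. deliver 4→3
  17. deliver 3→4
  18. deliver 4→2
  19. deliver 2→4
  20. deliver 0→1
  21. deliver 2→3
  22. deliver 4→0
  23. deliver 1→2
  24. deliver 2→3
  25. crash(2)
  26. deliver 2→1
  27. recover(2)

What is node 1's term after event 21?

1. timeout(4):  <4:cand t1 ->
2. deliver 4→1:  <1:foll t1 ->
3. deliver 1→4:  nop
4. deliver 4→3:  <3:foll t1 ->
5. deliver 3→4:  <4:lead t1 ->
6. deliver 4→2:  <2:foll t1 ->
7. deliver 2→4:  nop
8. propose(4,'w'):  <4:lead t1 w>
9. deliver 4→1:  <1:foll t1 w>
10. deliver 1→4:  nop
11. deliver 4→0:  <0:foll t1 ->
12. deliver 0→4:  nop
13. timeout(4):  <4:cand t2 w>
14. deliver 4→0:  <0:foll t1 w>
15. deliver 0→4:  nop
16. deliver 4→3:  <3:foll t1 w>
17. deliver 3→4:  nop
18. deliver 4→2:  <2:foll t1 w>
19. deliver 2→4:  nop
20. deliver 0→1:  nop
21. deliver 2→3:  nop

1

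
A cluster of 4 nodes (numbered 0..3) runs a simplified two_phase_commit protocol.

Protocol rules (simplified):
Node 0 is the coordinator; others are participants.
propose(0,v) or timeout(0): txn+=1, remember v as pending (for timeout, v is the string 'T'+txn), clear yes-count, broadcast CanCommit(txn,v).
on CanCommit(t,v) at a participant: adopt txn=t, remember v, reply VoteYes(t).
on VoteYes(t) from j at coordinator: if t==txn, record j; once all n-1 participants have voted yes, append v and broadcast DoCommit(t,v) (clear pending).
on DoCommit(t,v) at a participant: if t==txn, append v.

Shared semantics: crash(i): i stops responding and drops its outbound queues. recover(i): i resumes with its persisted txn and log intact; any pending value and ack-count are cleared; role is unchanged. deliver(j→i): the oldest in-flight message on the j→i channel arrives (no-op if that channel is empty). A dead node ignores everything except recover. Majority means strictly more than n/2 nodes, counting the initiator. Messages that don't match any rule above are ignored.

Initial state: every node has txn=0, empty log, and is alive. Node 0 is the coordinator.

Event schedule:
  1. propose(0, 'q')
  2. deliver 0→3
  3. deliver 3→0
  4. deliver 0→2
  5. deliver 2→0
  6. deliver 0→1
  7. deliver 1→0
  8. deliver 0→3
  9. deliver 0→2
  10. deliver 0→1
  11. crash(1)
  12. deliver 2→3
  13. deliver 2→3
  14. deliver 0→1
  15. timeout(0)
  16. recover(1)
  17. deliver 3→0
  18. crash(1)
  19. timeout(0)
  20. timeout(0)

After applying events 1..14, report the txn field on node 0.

[1] propose(0,'q') → N0(coor t1 [-])
[2] deliver 0→3 → N3(part t1 [-])
[3] deliver 3→0 → ∅
[4] deliver 0→2 → N2(part t1 [-])
[5] deliver 2→0 → ∅
[6] deliver 0→1 → N1(part t1 [-])
[7] deliver 1→0 → N0(coor t1 [q])
[8] deliver 0→3 → N3(part t1 [q])
[9] deliver 0→2 → N2(part t1 [q])
[10] deliver 0→1 → N1(part t1 [q])
[11] crash(1) → N1(✗part t1 [q])
[12] deliver 2→3 → ∅
[13] deliver 2→3 → ∅
[14] deliver 0→1 → ∅

1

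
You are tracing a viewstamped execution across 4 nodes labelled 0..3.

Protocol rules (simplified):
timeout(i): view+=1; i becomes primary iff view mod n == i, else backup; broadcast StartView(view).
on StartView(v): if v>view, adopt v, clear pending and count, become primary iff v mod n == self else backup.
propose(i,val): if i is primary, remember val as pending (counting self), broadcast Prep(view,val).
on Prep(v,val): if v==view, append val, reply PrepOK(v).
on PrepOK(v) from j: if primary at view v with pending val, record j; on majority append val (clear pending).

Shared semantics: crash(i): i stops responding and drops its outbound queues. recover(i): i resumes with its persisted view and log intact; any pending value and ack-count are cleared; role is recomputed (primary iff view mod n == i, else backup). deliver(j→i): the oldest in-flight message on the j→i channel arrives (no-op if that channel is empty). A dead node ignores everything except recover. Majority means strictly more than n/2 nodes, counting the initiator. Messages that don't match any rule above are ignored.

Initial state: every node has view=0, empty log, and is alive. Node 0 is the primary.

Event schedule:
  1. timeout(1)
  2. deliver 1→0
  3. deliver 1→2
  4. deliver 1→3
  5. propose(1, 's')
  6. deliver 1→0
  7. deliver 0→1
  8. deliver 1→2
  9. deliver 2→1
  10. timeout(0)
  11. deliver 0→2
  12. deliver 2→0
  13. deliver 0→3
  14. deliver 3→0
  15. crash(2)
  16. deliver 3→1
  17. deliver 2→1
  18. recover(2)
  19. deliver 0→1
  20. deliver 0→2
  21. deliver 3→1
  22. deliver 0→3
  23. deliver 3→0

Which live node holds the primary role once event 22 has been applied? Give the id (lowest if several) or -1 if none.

after 1 — timeout(1): n1:prim/v1/[-]
after 2 — deliver 1→0: n0:back/v1/[-]
after 3 — deliver 1→2: n2:back/v1/[-]
after 4 — deliver 1→3: n3:back/v1/[-]
after 5 — propose(1,'s'): ·
after 6 — deliver 1→0: n0:back/v1/[s]
after 7 — deliver 0→1: ·
after 8 — deliver 1→2: n2:back/v1/[s]
after 9 — deliver 2→1: n1:prim/v1/[s]
after 10 — timeout(0): n0:back/v2/[s]
after 11 — deliver 0→2: n2:prim/v2/[s]
after 12 — deliver 2→0: ·
after 13 — deliver 0→3: n3:back/v2/[-]
after 14 — deliver 3→0: ·
after 15 — crash(2): n2:✗prim/v2/[s]
after 16 — deliver 3→1: ·
after 17 — deliver 2→1: ·
after 18 — recover(2): n2:prim/v2/[s]
after 19 — deliver 0→1: n1:back/v2/[s]
after 20 — deliver 0→2: ·
after 21 — deliver 3→1: ·
after 22 — deliver 0→3: ·

2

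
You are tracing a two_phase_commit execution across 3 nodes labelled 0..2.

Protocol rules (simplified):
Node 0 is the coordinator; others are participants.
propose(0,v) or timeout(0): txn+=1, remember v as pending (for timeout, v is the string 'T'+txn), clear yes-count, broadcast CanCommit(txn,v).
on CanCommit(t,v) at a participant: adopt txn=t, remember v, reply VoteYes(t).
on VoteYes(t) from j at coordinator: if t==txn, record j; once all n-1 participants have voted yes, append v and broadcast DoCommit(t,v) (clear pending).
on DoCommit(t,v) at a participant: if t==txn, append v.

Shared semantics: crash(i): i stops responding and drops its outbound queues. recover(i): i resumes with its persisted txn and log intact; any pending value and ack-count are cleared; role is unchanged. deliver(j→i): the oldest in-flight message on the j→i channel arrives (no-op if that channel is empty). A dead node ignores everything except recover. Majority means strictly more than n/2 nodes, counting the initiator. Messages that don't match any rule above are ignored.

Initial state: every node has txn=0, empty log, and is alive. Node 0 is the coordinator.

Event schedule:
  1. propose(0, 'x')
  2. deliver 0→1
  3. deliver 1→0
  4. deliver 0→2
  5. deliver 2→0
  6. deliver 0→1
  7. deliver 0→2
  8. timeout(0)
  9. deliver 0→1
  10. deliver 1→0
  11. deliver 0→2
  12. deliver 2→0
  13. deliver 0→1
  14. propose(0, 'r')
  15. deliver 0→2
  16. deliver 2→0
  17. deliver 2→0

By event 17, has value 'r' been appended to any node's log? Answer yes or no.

no

step 1 propose(0,'x'): 0={coor,t=1,log=-}
step 2 deliver 0→1: 1={part,t=1,log=-}
step 3 deliver 1→0: —
step 4 deliver 0→2: 2={part,t=1,log=-}
step 5 deliver 2→0: 0={coor,t=1,log=x}
step 6 deliver 0→1: 1={part,t=1,log=x}
step 7 deliver 0→2: 2={part,t=1,log=x}
step 8 timeout(0): 0={coor,t=2,log=x}
step 9 deliver 0→1: 1={part,t=2,log=x}
step 10 deliver 1→0: —
step 11 deliver 0→2: 2={part,t=2,log=x}
step 12 deliver 2→0: 0={coor,t=2,log=x,T2}
step 13 deliver 0→1: 1={part,t=2,log=x,T2}
step 14 propose(0,'r'): 0={coor,t=3,log=x,T2}
step 15 deliver 0→2: 2={part,t=2,log=x,T2}
step 16 deliver 2→0: —
step 17 deliver 2→0: —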